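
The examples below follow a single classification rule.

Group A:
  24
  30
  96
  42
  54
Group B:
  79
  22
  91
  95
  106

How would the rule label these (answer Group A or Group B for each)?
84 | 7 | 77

Group A, Group B, Group B

The common property of the 'Group A' items is: multiple of 3. No 'Group B' item has it.
84: 84 = 3·28 — satisfies this, so Group A. 7: 7 = 3·2 + 1 — does not satisfy this, so Group B. 77: 77 = 3·25 + 2 — does not satisfy this, so Group B.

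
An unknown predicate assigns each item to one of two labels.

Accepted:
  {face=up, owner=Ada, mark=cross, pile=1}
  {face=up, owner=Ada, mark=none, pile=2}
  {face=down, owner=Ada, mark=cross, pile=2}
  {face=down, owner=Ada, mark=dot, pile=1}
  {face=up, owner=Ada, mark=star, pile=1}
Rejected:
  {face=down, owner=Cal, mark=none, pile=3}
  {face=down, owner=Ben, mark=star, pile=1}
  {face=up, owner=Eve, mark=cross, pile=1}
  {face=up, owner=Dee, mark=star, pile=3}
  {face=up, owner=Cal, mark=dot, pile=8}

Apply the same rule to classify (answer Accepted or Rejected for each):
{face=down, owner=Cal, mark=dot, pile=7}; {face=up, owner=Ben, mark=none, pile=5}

The simplest hypothesis consistent with all the labels is: owner is Ada.
{face=down, owner=Cal, mark=dot, pile=7}: owner is Cal — fails this test, so Rejected. {face=up, owner=Ben, mark=none, pile=5}: owner is Ben — fails this test, so Rejected.

Rejected, Rejected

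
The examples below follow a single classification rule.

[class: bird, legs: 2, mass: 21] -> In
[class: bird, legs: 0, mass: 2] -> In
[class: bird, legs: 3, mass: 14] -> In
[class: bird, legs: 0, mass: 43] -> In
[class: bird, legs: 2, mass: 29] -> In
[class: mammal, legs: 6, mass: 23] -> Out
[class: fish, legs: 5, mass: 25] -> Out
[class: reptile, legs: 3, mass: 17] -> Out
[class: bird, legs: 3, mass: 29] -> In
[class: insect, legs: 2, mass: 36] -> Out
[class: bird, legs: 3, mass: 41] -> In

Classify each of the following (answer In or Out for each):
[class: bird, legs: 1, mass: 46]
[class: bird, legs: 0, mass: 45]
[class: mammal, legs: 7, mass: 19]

In, In, Out

Looking at the examples, the only property every 'In' case has and every 'Out' case lacks is: class is bird.
[class: bird, legs: 1, mass: 46] → class is bird → In.
[class: bird, legs: 0, mass: 45] → class is bird → In.
[class: mammal, legs: 7, mass: 19] → class is mammal → Out.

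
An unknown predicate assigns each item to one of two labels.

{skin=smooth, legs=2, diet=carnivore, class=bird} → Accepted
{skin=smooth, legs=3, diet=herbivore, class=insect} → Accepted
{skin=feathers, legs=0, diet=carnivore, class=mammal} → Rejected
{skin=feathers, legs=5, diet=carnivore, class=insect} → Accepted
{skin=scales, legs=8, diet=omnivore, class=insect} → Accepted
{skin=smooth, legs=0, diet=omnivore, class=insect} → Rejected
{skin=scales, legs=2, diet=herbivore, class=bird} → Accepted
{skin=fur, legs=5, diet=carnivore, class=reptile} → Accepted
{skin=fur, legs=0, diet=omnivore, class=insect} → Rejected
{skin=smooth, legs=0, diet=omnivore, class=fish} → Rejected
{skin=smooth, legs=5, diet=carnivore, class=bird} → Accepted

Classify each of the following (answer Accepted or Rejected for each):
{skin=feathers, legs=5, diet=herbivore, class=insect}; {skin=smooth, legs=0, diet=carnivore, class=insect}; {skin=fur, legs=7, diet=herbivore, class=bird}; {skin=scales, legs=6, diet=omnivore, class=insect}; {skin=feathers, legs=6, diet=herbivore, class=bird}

Accepted, Rejected, Accepted, Accepted, Accepted

The common property of the 'Accepted' items is: legs ≥ 2. No 'Rejected' item has it.
{skin=feathers, legs=5, diet=herbivore, class=insect} — legs = 5, hence Accepted. {skin=smooth, legs=0, diet=carnivore, class=insect} — legs = 0, hence Rejected. {skin=fur, legs=7, diet=herbivore, class=bird} — legs = 7, hence Accepted. {skin=scales, legs=6, diet=omnivore, class=insect} — legs = 6, hence Accepted. {skin=feathers, legs=6, diet=herbivore, class=bird} — legs = 6, hence Accepted.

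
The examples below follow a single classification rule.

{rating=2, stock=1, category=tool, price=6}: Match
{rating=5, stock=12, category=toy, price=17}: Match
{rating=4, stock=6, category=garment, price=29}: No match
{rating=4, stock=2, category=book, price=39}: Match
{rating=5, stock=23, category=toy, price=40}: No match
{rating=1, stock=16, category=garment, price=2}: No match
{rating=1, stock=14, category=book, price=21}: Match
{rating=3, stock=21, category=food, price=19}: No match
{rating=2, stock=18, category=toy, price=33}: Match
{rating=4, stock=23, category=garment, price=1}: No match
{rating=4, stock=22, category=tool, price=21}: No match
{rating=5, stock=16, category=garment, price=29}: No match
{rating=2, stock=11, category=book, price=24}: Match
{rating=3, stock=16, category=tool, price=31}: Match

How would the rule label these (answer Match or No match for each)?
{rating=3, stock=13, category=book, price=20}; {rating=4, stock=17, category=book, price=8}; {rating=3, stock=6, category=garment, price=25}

Match, Match, No match

One predicate separates the groups cleanly: category is not garment AND stock ≤ 18.
{rating=3, stock=13, category=book, price=20} — category is book, stock = 13, hence Match.
{rating=4, stock=17, category=book, price=8} — category is book, stock = 17, hence Match.
{rating=3, stock=6, category=garment, price=25} — category is garment, stock = 6, hence No match.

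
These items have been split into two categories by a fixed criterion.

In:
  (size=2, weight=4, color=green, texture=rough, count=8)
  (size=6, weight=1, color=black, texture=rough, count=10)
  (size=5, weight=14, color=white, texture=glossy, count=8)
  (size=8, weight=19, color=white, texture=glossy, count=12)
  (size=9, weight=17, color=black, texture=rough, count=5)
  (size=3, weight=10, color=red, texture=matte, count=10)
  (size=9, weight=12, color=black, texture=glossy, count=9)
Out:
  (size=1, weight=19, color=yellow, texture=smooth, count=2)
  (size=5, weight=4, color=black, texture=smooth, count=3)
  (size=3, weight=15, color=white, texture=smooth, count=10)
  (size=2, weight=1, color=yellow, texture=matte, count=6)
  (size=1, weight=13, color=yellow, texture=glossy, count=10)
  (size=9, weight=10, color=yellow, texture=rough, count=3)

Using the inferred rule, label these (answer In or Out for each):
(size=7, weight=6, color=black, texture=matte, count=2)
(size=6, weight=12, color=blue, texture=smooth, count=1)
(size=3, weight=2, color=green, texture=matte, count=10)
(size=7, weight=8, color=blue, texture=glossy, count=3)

In, Out, In, In

The classifier is using: color is not yellow AND texture is not smooth.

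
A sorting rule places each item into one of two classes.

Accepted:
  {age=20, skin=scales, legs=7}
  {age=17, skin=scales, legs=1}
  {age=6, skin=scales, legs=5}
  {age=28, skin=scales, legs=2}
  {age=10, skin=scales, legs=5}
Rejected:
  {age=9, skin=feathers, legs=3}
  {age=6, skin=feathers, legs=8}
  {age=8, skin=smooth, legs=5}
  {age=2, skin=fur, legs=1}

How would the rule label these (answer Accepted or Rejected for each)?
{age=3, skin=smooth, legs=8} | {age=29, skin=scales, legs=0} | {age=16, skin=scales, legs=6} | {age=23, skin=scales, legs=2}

Rejected, Accepted, Accepted, Accepted

The simplest hypothesis consistent with all the labels is: skin is scales.
{age=3, skin=smooth, legs=8} — skin is smooth, hence Rejected.
{age=29, skin=scales, legs=0} — skin is scales, hence Accepted.
{age=16, skin=scales, legs=6} — skin is scales, hence Accepted.
{age=23, skin=scales, legs=2} — skin is scales, hence Accepted.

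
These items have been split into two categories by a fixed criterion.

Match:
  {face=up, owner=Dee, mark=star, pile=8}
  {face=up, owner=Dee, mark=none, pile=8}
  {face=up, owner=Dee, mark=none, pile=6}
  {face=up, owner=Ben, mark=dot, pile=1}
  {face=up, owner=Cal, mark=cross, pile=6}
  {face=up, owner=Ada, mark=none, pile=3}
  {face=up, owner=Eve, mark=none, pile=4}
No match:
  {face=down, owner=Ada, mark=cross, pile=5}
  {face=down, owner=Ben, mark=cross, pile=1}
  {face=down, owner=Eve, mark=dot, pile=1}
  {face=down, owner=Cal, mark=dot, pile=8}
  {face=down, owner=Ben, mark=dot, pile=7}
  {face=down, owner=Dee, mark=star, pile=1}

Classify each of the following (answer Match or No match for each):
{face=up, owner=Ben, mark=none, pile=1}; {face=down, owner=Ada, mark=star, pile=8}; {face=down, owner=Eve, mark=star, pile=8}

Match, No match, No match

The common property of the 'Match' items is: face is up. No 'No match' item has it.
Match: {face=up, owner=Ben, mark=none, pile=1}, since face is up.
No match: {face=down, owner=Ada, mark=star, pile=8}, since face is down.
No match: {face=down, owner=Eve, mark=star, pile=8}, since face is down.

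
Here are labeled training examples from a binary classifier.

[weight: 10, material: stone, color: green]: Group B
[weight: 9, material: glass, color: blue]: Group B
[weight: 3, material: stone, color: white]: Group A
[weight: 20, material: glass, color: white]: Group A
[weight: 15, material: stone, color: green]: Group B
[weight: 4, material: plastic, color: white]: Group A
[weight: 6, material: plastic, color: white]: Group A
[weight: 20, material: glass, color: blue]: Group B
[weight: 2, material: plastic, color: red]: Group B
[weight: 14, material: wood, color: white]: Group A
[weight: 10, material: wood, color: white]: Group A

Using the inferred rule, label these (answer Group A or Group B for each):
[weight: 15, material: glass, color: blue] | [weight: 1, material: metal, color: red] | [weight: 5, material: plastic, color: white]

Group B, Group B, Group A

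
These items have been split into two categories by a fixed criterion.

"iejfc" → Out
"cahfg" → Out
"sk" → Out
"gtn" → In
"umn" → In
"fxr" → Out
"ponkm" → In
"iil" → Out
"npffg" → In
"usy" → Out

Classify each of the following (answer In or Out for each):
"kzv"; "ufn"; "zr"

Out, In, Out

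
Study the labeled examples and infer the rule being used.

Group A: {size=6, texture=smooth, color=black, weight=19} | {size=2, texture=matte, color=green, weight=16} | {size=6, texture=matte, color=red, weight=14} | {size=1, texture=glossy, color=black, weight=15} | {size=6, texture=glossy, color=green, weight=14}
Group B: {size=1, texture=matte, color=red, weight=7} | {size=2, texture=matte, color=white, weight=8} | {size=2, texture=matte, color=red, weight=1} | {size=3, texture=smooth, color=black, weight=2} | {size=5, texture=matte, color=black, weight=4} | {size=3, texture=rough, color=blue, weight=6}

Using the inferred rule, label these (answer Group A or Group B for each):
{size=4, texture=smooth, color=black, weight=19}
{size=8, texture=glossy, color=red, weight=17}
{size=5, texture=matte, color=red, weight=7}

Group A, Group A, Group B

'Group A' ⟺ weight ≥ 14.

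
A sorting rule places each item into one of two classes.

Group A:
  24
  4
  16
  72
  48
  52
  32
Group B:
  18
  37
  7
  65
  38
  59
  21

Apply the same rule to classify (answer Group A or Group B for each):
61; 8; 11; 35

Group B, Group A, Group B, Group B

The common property of the 'Group A' items is: multiple of 4. No 'Group B' item has it.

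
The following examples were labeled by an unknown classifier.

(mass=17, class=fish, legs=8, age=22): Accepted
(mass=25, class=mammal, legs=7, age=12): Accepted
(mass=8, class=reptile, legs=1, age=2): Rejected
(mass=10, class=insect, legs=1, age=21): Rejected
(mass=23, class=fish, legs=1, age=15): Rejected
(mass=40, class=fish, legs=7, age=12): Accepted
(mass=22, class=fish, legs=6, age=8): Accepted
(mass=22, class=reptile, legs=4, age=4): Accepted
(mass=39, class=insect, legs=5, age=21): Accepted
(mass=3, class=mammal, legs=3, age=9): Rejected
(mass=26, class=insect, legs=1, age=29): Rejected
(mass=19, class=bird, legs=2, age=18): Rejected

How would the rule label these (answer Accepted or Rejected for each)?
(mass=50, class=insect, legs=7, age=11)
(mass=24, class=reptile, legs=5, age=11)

Accepted, Accepted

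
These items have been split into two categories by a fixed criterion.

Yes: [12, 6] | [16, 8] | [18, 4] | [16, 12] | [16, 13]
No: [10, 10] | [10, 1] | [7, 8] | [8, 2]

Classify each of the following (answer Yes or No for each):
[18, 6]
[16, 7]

Yes, Yes

All 'Yes' examples share one property — first ≥ 12 — and every 'No' example lacks it.
[18, 6]: Yes (first 18).
[16, 7]: Yes (first 16).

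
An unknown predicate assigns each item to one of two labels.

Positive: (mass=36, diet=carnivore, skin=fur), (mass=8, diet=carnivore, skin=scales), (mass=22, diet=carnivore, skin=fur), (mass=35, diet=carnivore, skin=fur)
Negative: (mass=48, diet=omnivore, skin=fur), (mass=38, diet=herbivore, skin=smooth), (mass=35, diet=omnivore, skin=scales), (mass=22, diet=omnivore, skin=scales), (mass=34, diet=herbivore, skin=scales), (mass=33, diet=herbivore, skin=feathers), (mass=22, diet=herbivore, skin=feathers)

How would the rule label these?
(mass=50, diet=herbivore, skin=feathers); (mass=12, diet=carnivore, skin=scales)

Negative, Positive

One predicate separates the groups cleanly: diet is carnivore.
(mass=50, diet=herbivore, skin=feathers) — diet is herbivore, hence Negative.
(mass=12, diet=carnivore, skin=scales) — diet is carnivore, hence Positive.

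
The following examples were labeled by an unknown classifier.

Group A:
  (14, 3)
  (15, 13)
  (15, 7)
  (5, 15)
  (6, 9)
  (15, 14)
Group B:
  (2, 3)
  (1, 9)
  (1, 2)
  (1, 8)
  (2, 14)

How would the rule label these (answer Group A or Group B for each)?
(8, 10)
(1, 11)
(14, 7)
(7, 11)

'Group A' ⟺ first ≥ 3.

Group A, Group B, Group A, Group A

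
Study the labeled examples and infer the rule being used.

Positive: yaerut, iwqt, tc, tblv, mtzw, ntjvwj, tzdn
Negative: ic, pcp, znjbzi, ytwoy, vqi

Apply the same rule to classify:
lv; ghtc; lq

The classifier is using: even length AND contains 't'.
Negative: lv, since length 2, no 't'.
Positive: ghtc, since length 4, has 't'.
Negative: lq, since length 2, no 't'.

Negative, Positive, Negative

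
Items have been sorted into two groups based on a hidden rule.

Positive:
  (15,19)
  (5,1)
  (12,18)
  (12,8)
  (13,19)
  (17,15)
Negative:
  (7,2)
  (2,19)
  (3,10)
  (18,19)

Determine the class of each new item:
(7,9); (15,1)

Looking at the examples, the only property every 'Positive' case has and every 'Negative' case lacks is: sum is even.

Positive, Positive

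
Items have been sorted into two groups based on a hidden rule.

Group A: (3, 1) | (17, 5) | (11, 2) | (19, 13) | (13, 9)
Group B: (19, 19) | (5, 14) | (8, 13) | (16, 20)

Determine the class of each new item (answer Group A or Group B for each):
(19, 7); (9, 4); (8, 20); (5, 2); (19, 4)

Comparing the two groups points to one rule — first > second.
(19, 7) — 19 > 7, hence Group A. (9, 4) — 9 > 4, hence Group A. (8, 20) — 8 < 20, hence Group B. (5, 2) — 5 > 2, hence Group A. (19, 4) — 19 > 4, hence Group A.

Group A, Group A, Group B, Group A, Group A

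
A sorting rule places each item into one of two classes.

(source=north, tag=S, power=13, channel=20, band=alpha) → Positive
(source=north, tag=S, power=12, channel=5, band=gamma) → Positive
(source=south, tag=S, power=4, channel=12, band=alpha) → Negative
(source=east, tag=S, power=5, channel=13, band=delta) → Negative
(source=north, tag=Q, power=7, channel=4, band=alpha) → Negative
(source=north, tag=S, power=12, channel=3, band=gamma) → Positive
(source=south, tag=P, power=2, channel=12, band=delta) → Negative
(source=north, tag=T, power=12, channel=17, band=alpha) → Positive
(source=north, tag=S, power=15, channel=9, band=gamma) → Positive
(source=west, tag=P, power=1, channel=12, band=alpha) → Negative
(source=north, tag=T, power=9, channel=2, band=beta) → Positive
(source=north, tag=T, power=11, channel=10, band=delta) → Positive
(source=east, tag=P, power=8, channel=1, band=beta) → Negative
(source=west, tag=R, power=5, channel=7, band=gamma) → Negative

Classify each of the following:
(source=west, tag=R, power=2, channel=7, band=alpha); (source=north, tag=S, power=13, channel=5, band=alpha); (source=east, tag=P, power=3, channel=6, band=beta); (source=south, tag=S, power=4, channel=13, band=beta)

A rule that fits every label: power ≥ 9 — true of each 'Positive' example, false of each 'Negative' one.
(source=west, tag=R, power=2, channel=7, band=alpha): power = 2, does not satisfy this → Negative.
(source=north, tag=S, power=13, channel=5, band=alpha): power = 13, fits → Positive.
(source=east, tag=P, power=3, channel=6, band=beta): power = 3, does not satisfy this → Negative.
(source=south, tag=S, power=4, channel=13, band=beta): power = 4, does not satisfy this → Negative.

Negative, Positive, Negative, Negative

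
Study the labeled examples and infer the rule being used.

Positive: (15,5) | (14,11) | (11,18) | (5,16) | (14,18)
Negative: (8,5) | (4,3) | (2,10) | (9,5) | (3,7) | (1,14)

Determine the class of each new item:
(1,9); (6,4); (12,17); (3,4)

A rule that fits every label: sum ≥ 20 — true of each 'Positive' example, false of each 'Negative' one.
(1,9) → 1+9 = 10 → Negative.
(6,4) → 6+4 = 10 → Negative.
(12,17) → 12+17 = 29 → Positive.
(3,4) → 3+4 = 7 → Negative.

Negative, Negative, Positive, Negative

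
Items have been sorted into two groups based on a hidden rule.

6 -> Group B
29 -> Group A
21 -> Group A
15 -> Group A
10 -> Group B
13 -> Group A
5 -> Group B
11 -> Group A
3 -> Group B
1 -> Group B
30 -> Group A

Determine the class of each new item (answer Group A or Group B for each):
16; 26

Group A, Group A

One predicate separates the groups cleanly: at least 11.
16: 16 ≥ 11 — meets the rule, so Group A. 26: 26 ≥ 11 — meets the rule, so Group A.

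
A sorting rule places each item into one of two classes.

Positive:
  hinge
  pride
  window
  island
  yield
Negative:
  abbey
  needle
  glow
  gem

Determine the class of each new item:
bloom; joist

The rule appears to be: contains 'i'.
Negative: bloom, since no 'i'.
Positive: joist, since has 'i'.

Negative, Positive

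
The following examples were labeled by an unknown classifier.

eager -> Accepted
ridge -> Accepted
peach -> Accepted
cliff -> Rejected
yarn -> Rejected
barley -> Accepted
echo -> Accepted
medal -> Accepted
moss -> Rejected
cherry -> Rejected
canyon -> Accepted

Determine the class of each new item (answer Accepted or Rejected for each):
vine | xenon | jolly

Accepted, Accepted, Rejected

The distinguishing property — has ≥ 2 vowels — holds for all the 'Accepted' cases and none of the 'Rejected' cases.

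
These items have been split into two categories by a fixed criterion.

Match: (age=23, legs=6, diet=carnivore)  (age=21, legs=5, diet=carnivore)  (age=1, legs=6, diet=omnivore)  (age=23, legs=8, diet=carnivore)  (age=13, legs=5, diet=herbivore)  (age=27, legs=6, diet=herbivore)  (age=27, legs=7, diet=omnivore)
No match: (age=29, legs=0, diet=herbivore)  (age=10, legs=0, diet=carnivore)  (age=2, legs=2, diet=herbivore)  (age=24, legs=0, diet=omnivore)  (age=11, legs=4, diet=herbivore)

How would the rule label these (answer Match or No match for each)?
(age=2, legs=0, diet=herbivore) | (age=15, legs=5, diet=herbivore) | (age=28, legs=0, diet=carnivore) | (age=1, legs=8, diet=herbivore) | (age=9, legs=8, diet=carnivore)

Every 'Match' example satisfies: legs ≥ 5. None of the 'No match' examples do.
(age=2, legs=0, diet=herbivore): legs = 0, does not fit → No match. (age=15, legs=5, diet=herbivore): legs = 5, has this property → Match. (age=28, legs=0, diet=carnivore): legs = 0, does not fit → No match. (age=1, legs=8, diet=herbivore): legs = 8, has this property → Match. (age=9, legs=8, diet=carnivore): legs = 8, has this property → Match.

No match, Match, No match, Match, Match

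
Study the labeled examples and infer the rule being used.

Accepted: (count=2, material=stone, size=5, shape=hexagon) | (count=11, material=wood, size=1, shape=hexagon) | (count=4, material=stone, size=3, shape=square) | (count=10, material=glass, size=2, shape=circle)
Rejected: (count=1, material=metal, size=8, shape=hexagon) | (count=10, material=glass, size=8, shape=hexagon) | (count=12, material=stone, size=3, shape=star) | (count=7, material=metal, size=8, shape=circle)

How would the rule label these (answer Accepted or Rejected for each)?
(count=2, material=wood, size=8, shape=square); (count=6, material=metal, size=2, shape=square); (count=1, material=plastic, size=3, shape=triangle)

Rejected, Accepted, Accepted

The simplest hypothesis consistent with all the labels is: count ≤ 11 AND size ≤ 5.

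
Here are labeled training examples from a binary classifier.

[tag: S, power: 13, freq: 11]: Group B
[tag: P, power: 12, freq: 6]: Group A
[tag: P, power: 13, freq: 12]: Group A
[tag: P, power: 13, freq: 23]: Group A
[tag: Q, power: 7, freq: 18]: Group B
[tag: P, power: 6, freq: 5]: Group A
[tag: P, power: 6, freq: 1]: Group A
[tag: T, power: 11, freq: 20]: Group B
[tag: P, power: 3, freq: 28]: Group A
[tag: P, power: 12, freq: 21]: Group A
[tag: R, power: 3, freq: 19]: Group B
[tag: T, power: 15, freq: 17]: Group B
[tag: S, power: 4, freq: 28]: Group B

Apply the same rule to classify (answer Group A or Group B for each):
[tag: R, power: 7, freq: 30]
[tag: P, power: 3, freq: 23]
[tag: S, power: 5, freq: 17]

The common property of the 'Group A' items is: tag is P. No 'Group B' item has it.
[tag: R, power: 7, freq: 30] — tag is R, hence Group B. [tag: P, power: 3, freq: 23] — tag is P, hence Group A. [tag: S, power: 5, freq: 17] — tag is S, hence Group B.

Group B, Group A, Group B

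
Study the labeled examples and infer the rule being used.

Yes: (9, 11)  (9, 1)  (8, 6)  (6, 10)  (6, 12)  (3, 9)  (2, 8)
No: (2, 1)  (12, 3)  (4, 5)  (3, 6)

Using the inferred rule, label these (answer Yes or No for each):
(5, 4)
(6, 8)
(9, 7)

No, Yes, Yes

Rule: sum is even. This holds for each 'Yes' example and fails for each 'No' one.
(5, 4): 5+4 = 9 — doesn't qualify, so No. (6, 8): 6+8 = 14 — fits, so Yes. (9, 7): 9+7 = 16 — fits, so Yes.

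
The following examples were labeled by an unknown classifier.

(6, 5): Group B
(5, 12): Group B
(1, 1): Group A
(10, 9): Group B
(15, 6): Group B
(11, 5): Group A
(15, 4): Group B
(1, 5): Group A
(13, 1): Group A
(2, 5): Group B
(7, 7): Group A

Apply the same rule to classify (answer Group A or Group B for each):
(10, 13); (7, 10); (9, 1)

Group B, Group B, Group A

The common property of the 'Group A' items is: sum is even. No 'Group B' item has it.
(10, 13): 10+13 = 23 — fails the rule, so Group B. (7, 10): 7+10 = 17 — fails the rule, so Group B. (9, 1): 9+1 = 10 — matches, so Group A.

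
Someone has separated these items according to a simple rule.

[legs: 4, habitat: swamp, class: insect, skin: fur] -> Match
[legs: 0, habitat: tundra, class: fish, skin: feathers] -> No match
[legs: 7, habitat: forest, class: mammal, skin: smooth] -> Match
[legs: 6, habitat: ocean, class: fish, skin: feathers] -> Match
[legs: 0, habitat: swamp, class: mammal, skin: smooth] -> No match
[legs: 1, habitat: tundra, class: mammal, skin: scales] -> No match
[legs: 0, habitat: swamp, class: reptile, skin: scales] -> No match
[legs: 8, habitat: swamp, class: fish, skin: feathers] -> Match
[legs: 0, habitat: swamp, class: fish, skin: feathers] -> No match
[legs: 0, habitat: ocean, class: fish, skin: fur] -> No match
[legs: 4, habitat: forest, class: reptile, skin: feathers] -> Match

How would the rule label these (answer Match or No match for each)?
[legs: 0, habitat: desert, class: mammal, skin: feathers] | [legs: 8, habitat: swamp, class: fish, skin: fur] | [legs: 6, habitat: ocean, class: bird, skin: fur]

The pattern is that an item is 'Match' exactly when: legs ≥ 4.

No match, Match, Match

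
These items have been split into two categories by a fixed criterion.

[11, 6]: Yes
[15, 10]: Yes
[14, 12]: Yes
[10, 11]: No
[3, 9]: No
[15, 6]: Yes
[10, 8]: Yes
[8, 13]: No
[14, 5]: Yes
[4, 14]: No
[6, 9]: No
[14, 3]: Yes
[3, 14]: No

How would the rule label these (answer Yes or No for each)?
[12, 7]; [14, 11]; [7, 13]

Yes, Yes, No

The rule appears to be: first > second.
[12, 7] — 12 > 7, hence Yes. [14, 11] — 14 > 11, hence Yes. [7, 13] — 7 < 13, hence No.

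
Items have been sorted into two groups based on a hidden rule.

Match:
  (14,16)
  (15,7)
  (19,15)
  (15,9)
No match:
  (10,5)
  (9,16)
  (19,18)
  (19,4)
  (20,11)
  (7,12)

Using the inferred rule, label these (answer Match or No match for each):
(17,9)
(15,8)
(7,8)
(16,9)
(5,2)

Match, No match, No match, No match, No match

One predicate separates the groups cleanly: sum is even.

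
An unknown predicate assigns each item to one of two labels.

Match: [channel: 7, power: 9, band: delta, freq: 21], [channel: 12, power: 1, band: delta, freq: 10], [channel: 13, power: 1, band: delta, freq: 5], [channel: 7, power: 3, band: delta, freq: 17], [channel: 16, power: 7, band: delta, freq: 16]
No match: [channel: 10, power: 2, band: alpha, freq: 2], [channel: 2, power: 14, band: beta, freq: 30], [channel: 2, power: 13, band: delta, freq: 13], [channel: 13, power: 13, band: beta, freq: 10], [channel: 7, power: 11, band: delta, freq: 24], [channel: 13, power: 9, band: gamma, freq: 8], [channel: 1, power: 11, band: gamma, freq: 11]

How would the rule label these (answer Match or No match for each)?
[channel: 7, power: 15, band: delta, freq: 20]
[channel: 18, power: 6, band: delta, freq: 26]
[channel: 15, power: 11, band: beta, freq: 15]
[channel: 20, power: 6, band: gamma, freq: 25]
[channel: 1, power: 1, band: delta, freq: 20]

No match, Match, No match, No match, Match

Every 'Match' example satisfies: band is delta AND power ≤ 9. None of the 'No match' examples do.
[channel: 7, power: 15, band: delta, freq: 20]: band is delta, power = 15, does not pass → No match.
[channel: 18, power: 6, band: delta, freq: 26]: band is delta, power = 6, has this property → Match.
[channel: 15, power: 11, band: beta, freq: 15]: band is beta, power = 11, does not pass → No match.
[channel: 20, power: 6, band: gamma, freq: 25]: band is gamma, power = 6, does not pass → No match.
[channel: 1, power: 1, band: delta, freq: 20]: band is delta, power = 1, has this property → Match.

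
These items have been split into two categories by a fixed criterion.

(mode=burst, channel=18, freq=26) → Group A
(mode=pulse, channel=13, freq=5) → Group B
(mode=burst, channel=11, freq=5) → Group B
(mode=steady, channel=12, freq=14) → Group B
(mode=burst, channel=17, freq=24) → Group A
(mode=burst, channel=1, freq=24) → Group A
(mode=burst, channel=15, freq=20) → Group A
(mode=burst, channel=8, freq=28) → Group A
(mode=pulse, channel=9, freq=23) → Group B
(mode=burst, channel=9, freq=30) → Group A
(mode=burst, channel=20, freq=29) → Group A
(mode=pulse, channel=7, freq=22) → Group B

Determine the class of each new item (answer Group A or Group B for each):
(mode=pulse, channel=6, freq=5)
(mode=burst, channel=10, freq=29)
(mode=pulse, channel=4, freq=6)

Group B, Group A, Group B

The pattern is that an item is 'Group A' exactly when: mode is burst AND freq ≥ 14.
Group B: (mode=pulse, channel=6, freq=5), since mode is pulse, freq = 5. Group A: (mode=burst, channel=10, freq=29), since mode is burst, freq = 29. Group B: (mode=pulse, channel=4, freq=6), since mode is pulse, freq = 6.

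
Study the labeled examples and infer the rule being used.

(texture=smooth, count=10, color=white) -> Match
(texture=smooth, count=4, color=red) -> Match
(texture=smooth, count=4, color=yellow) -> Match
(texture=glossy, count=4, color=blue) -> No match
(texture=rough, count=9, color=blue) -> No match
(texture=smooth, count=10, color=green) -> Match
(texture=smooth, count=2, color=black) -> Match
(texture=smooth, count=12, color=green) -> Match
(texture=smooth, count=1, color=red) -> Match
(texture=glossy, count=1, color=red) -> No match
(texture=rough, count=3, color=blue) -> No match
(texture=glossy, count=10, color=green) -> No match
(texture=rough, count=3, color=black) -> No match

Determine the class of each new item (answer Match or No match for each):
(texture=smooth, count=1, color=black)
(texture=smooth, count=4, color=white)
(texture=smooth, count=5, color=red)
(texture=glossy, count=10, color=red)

Match, Match, Match, No match

All 'Match' examples share one property — texture is smooth — and every 'No match' example lacks it.
(texture=smooth, count=1, color=black): texture is smooth — matches, so Match. (texture=smooth, count=4, color=white): texture is smooth — matches, so Match. (texture=smooth, count=5, color=red): texture is smooth — matches, so Match. (texture=glossy, count=10, color=red): texture is glossy — doesn't qualify, so No match.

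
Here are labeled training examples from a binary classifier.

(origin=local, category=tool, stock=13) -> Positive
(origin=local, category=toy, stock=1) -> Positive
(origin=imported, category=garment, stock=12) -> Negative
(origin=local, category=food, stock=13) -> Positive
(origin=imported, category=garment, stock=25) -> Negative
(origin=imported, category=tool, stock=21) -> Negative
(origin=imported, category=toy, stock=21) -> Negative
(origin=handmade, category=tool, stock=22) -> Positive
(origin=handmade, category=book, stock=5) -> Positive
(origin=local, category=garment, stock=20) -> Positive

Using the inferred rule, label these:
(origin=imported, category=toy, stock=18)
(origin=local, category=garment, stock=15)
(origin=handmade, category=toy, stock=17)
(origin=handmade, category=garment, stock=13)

Negative, Positive, Positive, Positive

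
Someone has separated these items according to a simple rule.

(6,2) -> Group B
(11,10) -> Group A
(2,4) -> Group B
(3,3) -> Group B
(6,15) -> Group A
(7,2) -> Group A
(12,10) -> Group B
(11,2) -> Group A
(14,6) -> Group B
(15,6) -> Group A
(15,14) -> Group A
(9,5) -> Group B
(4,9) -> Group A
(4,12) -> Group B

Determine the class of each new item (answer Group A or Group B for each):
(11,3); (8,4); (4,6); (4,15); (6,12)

Group B, Group B, Group B, Group A, Group B

The pattern is that an item is 'Group A' exactly when: sum is odd.
(11,3): Group B (11+3 = 14).
(8,4): Group B (8+4 = 12).
(4,6): Group B (4+6 = 10).
(4,15): Group A (4+15 = 19).
(6,12): Group B (6+12 = 18).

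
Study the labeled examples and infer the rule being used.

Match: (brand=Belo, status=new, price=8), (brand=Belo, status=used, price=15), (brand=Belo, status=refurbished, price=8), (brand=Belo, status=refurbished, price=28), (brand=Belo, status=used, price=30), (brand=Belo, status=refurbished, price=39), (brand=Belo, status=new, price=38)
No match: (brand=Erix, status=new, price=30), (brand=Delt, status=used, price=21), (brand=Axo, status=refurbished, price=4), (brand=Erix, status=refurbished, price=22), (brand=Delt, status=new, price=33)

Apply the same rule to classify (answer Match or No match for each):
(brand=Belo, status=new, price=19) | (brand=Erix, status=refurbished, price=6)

The common property of the 'Match' items is: brand is Belo. No 'No match' item has it.
(brand=Belo, status=new, price=19) → brand is Belo → Match. (brand=Erix, status=refurbished, price=6) → brand is Erix → No match.

Match, No match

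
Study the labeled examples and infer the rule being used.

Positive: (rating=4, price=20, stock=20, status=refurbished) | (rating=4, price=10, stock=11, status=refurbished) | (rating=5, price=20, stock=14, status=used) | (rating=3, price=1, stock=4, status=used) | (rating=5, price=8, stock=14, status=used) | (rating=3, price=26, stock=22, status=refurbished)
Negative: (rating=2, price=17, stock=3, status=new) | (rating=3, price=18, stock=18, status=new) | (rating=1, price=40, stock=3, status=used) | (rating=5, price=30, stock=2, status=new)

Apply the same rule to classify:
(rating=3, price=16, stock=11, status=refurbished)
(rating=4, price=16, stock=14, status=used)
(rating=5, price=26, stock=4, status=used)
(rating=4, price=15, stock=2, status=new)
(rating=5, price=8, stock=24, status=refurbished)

Positive, Positive, Positive, Negative, Positive

The common property of the 'Positive' items is: stock ≥ 4 AND price ≠ 18. No 'Negative' item has it.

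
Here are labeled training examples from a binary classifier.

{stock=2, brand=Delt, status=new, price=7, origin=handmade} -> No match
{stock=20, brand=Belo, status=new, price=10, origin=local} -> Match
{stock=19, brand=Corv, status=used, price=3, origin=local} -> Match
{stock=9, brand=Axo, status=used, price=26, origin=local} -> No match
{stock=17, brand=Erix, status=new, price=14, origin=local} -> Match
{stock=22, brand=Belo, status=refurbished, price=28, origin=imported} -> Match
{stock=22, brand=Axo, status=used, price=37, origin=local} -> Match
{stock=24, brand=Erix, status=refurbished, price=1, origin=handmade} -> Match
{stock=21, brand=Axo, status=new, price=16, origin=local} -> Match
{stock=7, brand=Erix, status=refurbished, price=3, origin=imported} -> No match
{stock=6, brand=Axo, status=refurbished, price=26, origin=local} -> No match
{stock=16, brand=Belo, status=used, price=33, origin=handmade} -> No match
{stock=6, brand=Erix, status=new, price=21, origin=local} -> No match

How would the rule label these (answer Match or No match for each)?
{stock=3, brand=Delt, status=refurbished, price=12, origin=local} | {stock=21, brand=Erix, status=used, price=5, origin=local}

The simplest hypothesis consistent with all the labels is: stock ≥ 17.

No match, Match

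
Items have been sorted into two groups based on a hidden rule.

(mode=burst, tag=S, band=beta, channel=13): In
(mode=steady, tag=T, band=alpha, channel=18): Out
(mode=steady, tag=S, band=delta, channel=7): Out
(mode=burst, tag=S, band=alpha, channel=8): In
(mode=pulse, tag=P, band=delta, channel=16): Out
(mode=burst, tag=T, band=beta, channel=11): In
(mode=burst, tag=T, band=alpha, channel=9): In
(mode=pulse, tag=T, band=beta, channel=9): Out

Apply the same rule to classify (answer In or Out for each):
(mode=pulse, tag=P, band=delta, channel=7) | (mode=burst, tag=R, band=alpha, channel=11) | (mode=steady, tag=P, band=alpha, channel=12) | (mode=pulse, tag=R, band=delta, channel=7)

Out, In, Out, Out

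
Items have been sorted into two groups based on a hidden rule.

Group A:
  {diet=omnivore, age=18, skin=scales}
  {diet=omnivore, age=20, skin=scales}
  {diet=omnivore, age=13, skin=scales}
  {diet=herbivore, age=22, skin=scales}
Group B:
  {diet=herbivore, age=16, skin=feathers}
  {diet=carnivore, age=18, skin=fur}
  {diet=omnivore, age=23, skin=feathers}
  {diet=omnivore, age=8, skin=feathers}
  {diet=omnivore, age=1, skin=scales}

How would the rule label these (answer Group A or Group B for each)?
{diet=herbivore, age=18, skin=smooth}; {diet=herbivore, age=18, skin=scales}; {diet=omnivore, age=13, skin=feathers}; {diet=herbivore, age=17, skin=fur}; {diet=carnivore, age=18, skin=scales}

'Group A' ⟺ skin is scales AND age ≥ 8.
{diet=herbivore, age=18, skin=smooth}: skin is smooth, age = 18, fails this test → Group B. {diet=herbivore, age=18, skin=scales}: skin is scales, age = 18, meets the rule → Group A. {diet=omnivore, age=13, skin=feathers}: skin is feathers, age = 13, fails this test → Group B. {diet=herbivore, age=17, skin=fur}: skin is fur, age = 17, fails this test → Group B. {diet=carnivore, age=18, skin=scales}: skin is scales, age = 18, meets the rule → Group A.

Group B, Group A, Group B, Group B, Group A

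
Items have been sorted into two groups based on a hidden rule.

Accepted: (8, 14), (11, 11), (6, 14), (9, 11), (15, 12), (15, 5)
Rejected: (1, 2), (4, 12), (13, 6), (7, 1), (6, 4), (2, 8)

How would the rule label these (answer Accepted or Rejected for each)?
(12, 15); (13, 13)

Accepted, Accepted

The distinguishing property — sum ≥ 20 — holds for all the 'Accepted' cases and none of the 'Rejected' cases.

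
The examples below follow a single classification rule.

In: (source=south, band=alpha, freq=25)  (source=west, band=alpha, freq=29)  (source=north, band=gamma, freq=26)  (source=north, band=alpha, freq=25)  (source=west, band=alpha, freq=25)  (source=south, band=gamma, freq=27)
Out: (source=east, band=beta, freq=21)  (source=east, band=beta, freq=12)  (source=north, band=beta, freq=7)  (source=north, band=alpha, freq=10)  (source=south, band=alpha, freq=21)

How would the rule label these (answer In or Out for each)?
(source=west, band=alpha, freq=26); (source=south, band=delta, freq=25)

The distinguishing property — freq ≥ 25 — holds for all the 'In' cases and none of the 'Out' cases.

In, In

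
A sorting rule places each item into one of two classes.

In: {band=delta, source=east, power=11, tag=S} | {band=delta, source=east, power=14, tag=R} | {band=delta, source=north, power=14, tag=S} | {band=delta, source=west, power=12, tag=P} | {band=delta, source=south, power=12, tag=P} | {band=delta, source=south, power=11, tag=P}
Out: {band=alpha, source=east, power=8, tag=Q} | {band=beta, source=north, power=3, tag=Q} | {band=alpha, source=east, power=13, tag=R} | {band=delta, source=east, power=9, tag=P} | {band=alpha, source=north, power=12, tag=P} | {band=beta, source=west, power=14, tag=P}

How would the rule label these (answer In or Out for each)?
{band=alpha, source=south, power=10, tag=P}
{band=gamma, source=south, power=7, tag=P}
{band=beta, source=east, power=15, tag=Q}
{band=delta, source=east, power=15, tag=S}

Out, Out, Out, In

The pattern is that an item is 'In' exactly when: band is delta AND power ≥ 11.
{band=alpha, source=south, power=10, tag=P} — band is alpha, power = 10, hence Out. {band=gamma, source=south, power=7, tag=P} — band is gamma, power = 7, hence Out. {band=beta, source=east, power=15, tag=Q} — band is beta, power = 15, hence Out. {band=delta, source=east, power=15, tag=S} — band is delta, power = 15, hence In.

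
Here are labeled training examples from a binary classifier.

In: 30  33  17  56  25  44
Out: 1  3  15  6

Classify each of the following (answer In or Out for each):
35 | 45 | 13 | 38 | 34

In, In, Out, In, In

All 'In' examples share one property — at least 17 — and every 'Out' example lacks it.
35: 35 ≥ 17, matches → In.
45: 45 ≥ 17, matches → In.
13: 13 < 17, doesn't match → Out.
38: 38 ≥ 17, matches → In.
34: 34 ≥ 17, matches → In.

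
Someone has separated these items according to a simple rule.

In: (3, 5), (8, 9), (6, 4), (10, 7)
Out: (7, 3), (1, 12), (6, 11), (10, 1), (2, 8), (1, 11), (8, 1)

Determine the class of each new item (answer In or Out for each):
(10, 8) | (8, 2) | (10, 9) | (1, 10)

In, Out, In, Out

The pattern is that an item is 'In' exactly when: |first − second| ≤ 3.
In: (10, 8), since |10−8| = 2. Out: (8, 2), since |8−2| = 6. In: (10, 9), since |10−9| = 1. Out: (1, 10), since |1−10| = 9.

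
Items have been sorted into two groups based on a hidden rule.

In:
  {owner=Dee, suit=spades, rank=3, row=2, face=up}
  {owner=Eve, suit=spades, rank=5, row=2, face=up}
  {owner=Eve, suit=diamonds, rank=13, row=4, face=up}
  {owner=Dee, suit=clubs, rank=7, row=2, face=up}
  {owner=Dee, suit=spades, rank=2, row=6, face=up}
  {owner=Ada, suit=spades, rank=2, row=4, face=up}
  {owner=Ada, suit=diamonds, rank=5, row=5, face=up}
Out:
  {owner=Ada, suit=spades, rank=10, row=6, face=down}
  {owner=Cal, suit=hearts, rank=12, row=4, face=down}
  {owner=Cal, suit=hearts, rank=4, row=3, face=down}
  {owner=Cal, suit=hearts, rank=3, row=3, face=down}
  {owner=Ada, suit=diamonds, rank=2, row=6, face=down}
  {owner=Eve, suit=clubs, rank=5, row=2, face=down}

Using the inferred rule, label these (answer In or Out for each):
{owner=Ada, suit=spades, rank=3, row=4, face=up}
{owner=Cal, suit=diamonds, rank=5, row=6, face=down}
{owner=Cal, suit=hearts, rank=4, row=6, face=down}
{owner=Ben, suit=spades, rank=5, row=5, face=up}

In, Out, Out, In

Looking at the examples, the only property every 'In' case has and every 'Out' case lacks is: face is up.
{owner=Ada, suit=spades, rank=3, row=4, face=up}: In (face is up). {owner=Cal, suit=diamonds, rank=5, row=6, face=down}: Out (face is down). {owner=Cal, suit=hearts, rank=4, row=6, face=down}: Out (face is down). {owner=Ben, suit=spades, rank=5, row=5, face=up}: In (face is up).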